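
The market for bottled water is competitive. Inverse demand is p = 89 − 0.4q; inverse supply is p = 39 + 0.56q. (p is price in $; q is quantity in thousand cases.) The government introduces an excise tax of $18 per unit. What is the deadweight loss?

$168.75 thousand

Competitive equilibrium: 89 − 0.4q = 39 + 0.56q → q* = 52.0833, p* = 68.1667.
With the tax, the buyer price exceeds the seller price by 18: (89 − 0.4q) − (39 + 0.56q) = 18 → q' = 33.3333.
Δq = 52.0833 − 33.3333 = 18.75; the wedge equals the tax, 18.
Deadweight loss = ½ × 18.75 × 18 = $168.75 thousand.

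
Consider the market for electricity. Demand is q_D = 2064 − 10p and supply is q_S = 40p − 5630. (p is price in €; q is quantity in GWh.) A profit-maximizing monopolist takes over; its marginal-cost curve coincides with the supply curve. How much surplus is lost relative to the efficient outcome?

€3405.37

In inverse form: demand p = 206.4 − 0.1q, supply p = 140.75 + 0.025q.
Competitive equilibrium: 206.4 − 0.1q = 140.75 + 0.025q → q* = 525.2, p* = 153.88.
Marginal revenue: MR = 206.4 − 0.2q. Set MR = MC: 206.4 − 0.2q = 140.75 + 0.025q → q_m = 291.7778.
Price p_m = 206.4 − 0.1·291.7778 = 177.2222; MC(q_m) = 140.75 + 0.025·291.7778 = 148.0444.
Competitive q* = 525.2, so Δq = 233.4222; wedge = 177.2222 − 148.0444 = 29.1778.
The triangle = ½ × 233.4222 × 29.1778 = €3405.37.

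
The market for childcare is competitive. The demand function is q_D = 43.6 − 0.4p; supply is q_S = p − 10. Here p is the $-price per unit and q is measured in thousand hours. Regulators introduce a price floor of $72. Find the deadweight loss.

In inverse form: demand p = 109 − 2.5q, supply p = 10 + q.
Competitive equilibrium: 109 − 2.5q = 10 + q → q* = 28.2857, p* = 38.2857.
At the floor p = 72, quantity demanded = (109 − 72)/2.5 = 14.8.
Sellers' marginal cost at q' = 14.8: 10 + 1·14.8 = 24.8.
Δq = 28.2857 − 14.8 = 13.4857; wedge = 72 − 24.8 = 47.2.
Deadweight loss = ½ × 13.4857 × 47.2 = $318.26 thousand.

$318.26 thousand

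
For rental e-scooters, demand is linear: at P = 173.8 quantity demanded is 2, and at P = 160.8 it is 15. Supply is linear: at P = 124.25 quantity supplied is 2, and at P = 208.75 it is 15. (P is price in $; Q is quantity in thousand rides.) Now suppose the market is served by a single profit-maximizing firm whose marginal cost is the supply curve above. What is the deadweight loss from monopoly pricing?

Demand slope = (160.8 − 173.8)/(15 − 2) = −1, so P = 175.8 − Q.
Supply slope = (208.75 − 124.25)/(15 − 2) = 6.5, so P = 111.25 + 6.5Q.
Competitive equilibrium: 175.8 − Q = 111.25 + 6.5Q → Q* = 8.6067, P* = 167.1933.
Marginal revenue: MR = 175.8 − 2Q. Set MR = MC: 175.8 − 2Q = 111.25 + 6.5Q → Q_m = 7.5941.
Price P_m = 175.8 − 1·7.5941 = 168.2059; MC(Q_m) = 111.25 + 6.5·7.5941 = 160.6117.
Competitive Q* = 8.6067, so ΔQ = 1.0126; wedge = 168.2059 − 160.6117 = 7.5942.
The triangle = ½ × 1.0126 × 7.5942 = $3.84 thousand.

$3.84 thousand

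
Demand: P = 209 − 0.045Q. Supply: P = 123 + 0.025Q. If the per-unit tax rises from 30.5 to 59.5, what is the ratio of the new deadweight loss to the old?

Competitive equilibrium: 209 − 0.045Q = 123 + 0.025Q → Q* = 1228.5714, P* = 153.7143.
For a per-unit tax t: ΔQ = t/0.07, so DWL = ½·t·(t/0.07) = t²/0.14.
At t = 30.5: DWL = 6644.643. At t = 59.5: DWL = 25287.5.
Ratio = (59.5/30.5)² = 3.806.

3.806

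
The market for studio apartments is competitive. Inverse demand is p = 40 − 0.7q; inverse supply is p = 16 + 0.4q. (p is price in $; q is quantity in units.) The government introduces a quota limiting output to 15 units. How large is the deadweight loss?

Competitive equilibrium: 40 − 0.7q = 16 + 0.4q → q* = 21.8182, p* = 24.7273.
At q = 15: demand price = 40 − 0.7·15 = 29.5; supply price = 16 + 0.4·15 = 22.
Δq = 21.8182 − 15 = 6.8182; wedge = 29.5 − 22 = 7.5.
DWL = ½ × 6.8182 × 7.5 = $25.57.

$25.57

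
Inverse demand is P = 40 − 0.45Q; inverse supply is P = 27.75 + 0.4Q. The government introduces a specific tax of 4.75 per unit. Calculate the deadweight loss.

13.27

Competitive equilibrium: 40 − 0.45Q = 27.75 + 0.4Q → Q* = 14.4118, P* = 33.5147.
With the tax, the buyer price exceeds the seller price by 4.75: (40 − 0.45Q) − (27.75 + 0.4Q) = 4.75 → Q' = 8.8235.
ΔQ = 14.4118 − 8.8235 = 5.5883; the wedge equals the tax, 4.75.
The triangle = ½ × 5.5883 × 4.75 = 13.27.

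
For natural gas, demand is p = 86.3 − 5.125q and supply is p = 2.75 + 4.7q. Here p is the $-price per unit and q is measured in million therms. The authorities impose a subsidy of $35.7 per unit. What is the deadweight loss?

Competitive equilibrium: 86.3 − 5.125q = 2.75 + 4.7q → q* = 8.5038, p* = 42.7179.
The subsidy lowers effective supply by 35.7: p = 4.7q − 32.95.
New quantity: 86.3 − 5.125q = 4.7q − 32.95 → q' = 12.1374.
Overproduction Δq = 12.1374 − 8.5038 = 3.6336; wedge = subsidy = 35.7.
Deadweight loss = ½ × 3.6336 × 35.7 = $64.86 million.

$64.86 million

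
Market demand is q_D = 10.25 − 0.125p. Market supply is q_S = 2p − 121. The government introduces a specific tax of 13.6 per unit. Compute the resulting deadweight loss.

10.88

In inverse form: demand p = 82 − 8q, supply p = 60.5 + 0.5q.
Competitive equilibrium: 82 − 8q = 60.5 + 0.5q → q* = 2.5294, p* = 61.7647.
With the tax, the buyer price exceeds the seller price by 13.6: (82 − 8q) − (60.5 + 0.5q) = 13.6 → q' = 0.9294.
Δq = 2.5294 − 0.9294 = 1.6; the wedge equals the tax, 13.6.
Deadweight loss = ½ × 1.6 × 13.6 = 10.88.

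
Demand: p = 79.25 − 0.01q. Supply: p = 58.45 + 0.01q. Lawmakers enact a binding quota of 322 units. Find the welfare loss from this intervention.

Competitive equilibrium: 79.25 − 0.01q = 58.45 + 0.01q → q* = 1040, p* = 68.85.
At q = 322: demand price = 79.25 − 0.01·322 = 76.03; supply price = 58.45 + 0.01·322 = 61.67.
Δq = 1040 − 322 = 718; wedge = 76.03 − 61.67 = 14.36.
The triangle = ½ × 718 × 14.36 = 5155.24.

5155.24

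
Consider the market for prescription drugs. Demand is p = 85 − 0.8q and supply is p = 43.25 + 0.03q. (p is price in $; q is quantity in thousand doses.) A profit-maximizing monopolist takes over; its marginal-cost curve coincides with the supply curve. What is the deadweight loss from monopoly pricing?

Competitive equilibrium: 85 − 0.8q = 43.25 + 0.03q → q* = 50.3012, p* = 44.759.
Marginal revenue: MR = 85 − 1.6q. Set MR = MC: 85 − 1.6q = 43.25 + 0.03q → q_m = 25.6135.
Price p_m = 85 − 0.8·25.6135 = 64.5092; MC(q_m) = 43.25 + 0.03·25.6135 = 44.0184.
Competitive q* = 50.3012, so Δq = 24.6877; wedge = 64.5092 − 44.0184 = 20.4908.
The triangle = ½ × 24.6877 × 20.4908 = $252.94 thousand.

$252.94 thousand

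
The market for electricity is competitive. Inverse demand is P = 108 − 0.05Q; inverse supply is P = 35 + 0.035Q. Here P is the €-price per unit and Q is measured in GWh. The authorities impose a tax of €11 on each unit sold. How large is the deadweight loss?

€711.76

Competitive equilibrium: 108 − 0.05Q = 35 + 0.035Q → Q* = 858.8235, P* = 65.0588.
With the tax, the buyer price exceeds the seller price by 11: (108 − 0.05Q) − (35 + 0.035Q) = 11 → Q' = 729.4118.
ΔQ = 858.8235 − 729.4118 = 129.4117; the wedge equals the tax, 11.
DWL = ½ × 129.4117 × 11 = €711.76.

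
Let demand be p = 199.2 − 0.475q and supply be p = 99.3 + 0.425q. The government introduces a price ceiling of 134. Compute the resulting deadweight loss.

Competitive equilibrium: 199.2 − 0.475q = 99.3 + 0.425q → q* = 111, p* = 146.475.
At the ceiling p = 134, quantity supplied = (134 − 99.3)/0.425 = 81.6471.
Willingness to pay at q' = 81.6471: 199.2 − 0.475·81.6471 = 160.4176.
Δq = 111 − 81.6471 = 29.3529; wedge = 160.4176 − 134 = 26.4176.
The triangle = ½ × 29.3529 × 26.4176 = 387.72.

387.72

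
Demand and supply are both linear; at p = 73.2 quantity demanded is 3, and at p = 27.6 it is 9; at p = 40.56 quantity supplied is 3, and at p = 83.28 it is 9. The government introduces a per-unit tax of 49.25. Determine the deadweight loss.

82.39

Demand slope = (27.6 − 73.2)/(9 − 3) = −7.6, so p = 96 − 7.6q.
Supply slope = (83.28 − 40.56)/(9 − 3) = 7.12, so p = 19.2 + 7.12q.
Competitive equilibrium: 96 − 7.6q = 19.2 + 7.12q → q* = 5.2174, p* = 56.3478.
With the tax, the buyer price exceeds the seller price by 49.25: (96 − 7.6q) − (19.2 + 7.12q) = 49.25 → q' = 1.8716.
Δq = 5.2174 − 1.8716 = 3.3458; the wedge equals the tax, 49.25.
Deadweight loss = ½ × 3.3458 × 49.25 = 82.39.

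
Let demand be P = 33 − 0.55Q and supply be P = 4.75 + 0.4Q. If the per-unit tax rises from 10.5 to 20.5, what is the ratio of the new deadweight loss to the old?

3.812

Competitive equilibrium: 33 − 0.55Q = 4.75 + 0.4Q → Q* = 29.7368, P* = 16.6447.
For a per-unit tax t: ΔQ = t/0.95, so DWL = ½·t·(t/0.95) = t²/1.9.
At t = 10.5: DWL = 58.026. At t = 20.5: DWL = 221.184.
Ratio = (20.5/10.5)² = 3.812.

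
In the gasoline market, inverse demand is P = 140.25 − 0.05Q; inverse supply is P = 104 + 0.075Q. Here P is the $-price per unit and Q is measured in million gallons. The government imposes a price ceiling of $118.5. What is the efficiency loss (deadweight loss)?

Competitive equilibrium: 140.25 − 0.05Q = 104 + 0.075Q → Q* = 290, P* = 125.75.
At the ceiling P = 118.5, quantity supplied = (118.5 − 104)/0.075 = 193.3333.
Willingness to pay at Q' = 193.3333: 140.25 − 0.05·193.3333 = 130.5833.
ΔQ = 290 − 193.3333 = 96.6667; wedge = 130.5833 − 118.5 = 12.0833.
Welfare loss = ½ × 96.6667 × 12.0833 = $584.03 million.

$584.03 million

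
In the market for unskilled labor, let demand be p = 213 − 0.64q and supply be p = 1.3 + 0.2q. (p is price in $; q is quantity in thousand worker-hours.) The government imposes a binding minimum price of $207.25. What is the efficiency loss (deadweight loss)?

Competitive equilibrium: 213 − 0.64q = 1.3 + 0.2q → q* = 252.02381, p* = 51.70476.
At the floor p = 207.25, quantity demanded = (213 − 207.25)/0.64 = 8.98438.
Sellers' marginal cost at q' = 8.98438: 1.3 + 0.2·8.98438 = 3.09688.
Δq = 252.02381 − 8.98438 = 243.03943; wedge = 207.25 − 3.09688 = 204.15312.
The triangle = ½ × 243.03943 × 204.15312 = $24808.63 thousand.

$24808.63 thousand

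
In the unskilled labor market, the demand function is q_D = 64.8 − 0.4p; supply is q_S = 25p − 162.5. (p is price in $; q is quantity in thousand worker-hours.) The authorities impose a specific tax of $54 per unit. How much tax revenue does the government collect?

$2157.87 thousand

In inverse form: demand p = 162 − 2.5q, supply p = 6.5 + 0.04q.
Competitive equilibrium: 162 − 2.5q = 6.5 + 0.04q → q* = 61.2205, p* = 8.9488.
With the tax, the buyer price exceeds the seller price by 54: (162 − 2.5q) − (6.5 + 0.04q) = 54 → q' = 39.9606.
Tax revenue = 54 × 39.9606 = $2157.87 thousand.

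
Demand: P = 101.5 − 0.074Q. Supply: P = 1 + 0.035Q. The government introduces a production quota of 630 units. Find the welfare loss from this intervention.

4647.47

Competitive equilibrium: 101.5 − 0.074Q = 1 + 0.035Q → Q* = 922.0183, P* = 33.2706.
At Q = 630: demand price = 101.5 − 0.074·630 = 54.88; supply price = 1 + 0.035·630 = 23.05.
ΔQ = 922.0183 − 630 = 292.0183; wedge = 54.88 − 23.05 = 31.83.
Welfare loss = ½ × 292.0183 × 31.83 = 4647.47.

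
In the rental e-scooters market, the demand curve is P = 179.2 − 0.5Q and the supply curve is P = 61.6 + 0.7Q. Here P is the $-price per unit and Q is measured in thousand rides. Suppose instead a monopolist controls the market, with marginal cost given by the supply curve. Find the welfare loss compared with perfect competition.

Competitive equilibrium: 179.2 − 0.5Q = 61.6 + 0.7Q → Q* = 98, P* = 130.2.
Marginal revenue: MR = 179.2 − Q. Set MR = MC: 179.2 − Q = 61.6 + 0.7Q → Q_m = 69.1765.
Price P_m = 179.2 − 0.5·69.1765 = 144.6118; MC(Q_m) = 61.6 + 0.7·69.1765 = 110.0236.
Competitive Q* = 98, so ΔQ = 28.8235; wedge = 144.6118 − 110.0236 = 34.5882.
The triangle = ½ × 28.8235 × 34.5882 = $498.48 thousand.

$498.48 thousand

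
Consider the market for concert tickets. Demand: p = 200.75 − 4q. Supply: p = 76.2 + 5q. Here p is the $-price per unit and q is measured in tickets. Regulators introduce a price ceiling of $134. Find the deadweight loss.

Competitive equilibrium: 200.75 − 4q = 76.2 + 5q → q* = 13.8389, p* = 145.3944.
At the ceiling p = 134, quantity supplied = (134 − 76.2)/5 = 11.56.
Willingness to pay at q' = 11.56: 200.75 − 4·11.56 = 154.51.
Δq = 13.8389 − 11.56 = 2.2789; wedge = 154.51 − 134 = 20.51.
Deadweight loss = ½ × 2.2789 × 20.51 = $23.37.

$23.37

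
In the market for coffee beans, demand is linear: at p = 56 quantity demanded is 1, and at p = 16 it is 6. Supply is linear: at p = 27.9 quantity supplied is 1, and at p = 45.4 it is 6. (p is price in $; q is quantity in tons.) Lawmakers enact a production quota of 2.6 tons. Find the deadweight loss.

$4.09

Demand slope = (16 − 56)/(6 − 1) = −8, so p = 64 − 8q.
Supply slope = (45.4 − 27.9)/(6 − 1) = 3.5, so p = 24.4 + 3.5q.
Competitive equilibrium: 64 − 8q = 24.4 + 3.5q → q* = 3.4435, p* = 36.4522.
At q = 2.6: demand price = 64 − 8·2.6 = 43.2; supply price = 24.4 + 3.5·2.6 = 33.5.
Δq = 3.4435 − 2.6 = 0.8435; wedge = 43.2 − 33.5 = 9.7.
DWL = ½ × 0.8435 × 9.7 = $4.09.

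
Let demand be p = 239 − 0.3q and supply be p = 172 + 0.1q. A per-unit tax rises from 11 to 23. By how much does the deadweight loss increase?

510

Competitive equilibrium: 239 − 0.3q = 172 + 0.1q → q* = 167.5, p* = 188.75.
For a per-unit tax t: Δq = t/0.4, so DWL = ½·t·(t/0.4) = t²/0.8.
At t = 11: DWL = 151.25. At t = 23: DWL = 661.25.
Increase = 661.25 − 151.25 = 510.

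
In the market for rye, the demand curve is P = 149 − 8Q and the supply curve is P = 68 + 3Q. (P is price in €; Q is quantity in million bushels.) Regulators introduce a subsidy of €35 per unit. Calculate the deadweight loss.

Competitive equilibrium: 149 − 8Q = 68 + 3Q → Q* = 7.3636, P* = 90.0909.
The subsidy lowers effective supply by 35: P = 33 + 3Q.
New quantity: 149 − 8Q = 33 + 3Q → Q' = 10.5455.
Overproduction ΔQ = 10.5455 − 7.3636 = 3.1819; wedge = subsidy = 35.
Welfare loss = ½ × 3.1819 × 35 = €55.68 million.

€55.68 million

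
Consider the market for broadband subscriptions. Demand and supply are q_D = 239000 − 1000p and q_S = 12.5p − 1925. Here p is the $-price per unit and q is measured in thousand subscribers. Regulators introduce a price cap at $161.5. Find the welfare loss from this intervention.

In inverse form: demand p = 239 − 0.001q, supply p = 154 + 0.08q.
Competitive equilibrium: 239 − 0.001q = 154 + 0.08q → q* = 1049.38272, p* = 237.95062.
At the ceiling p = 161.5, quantity supplied = (161.5 − 154)/0.08 = 93.75.
Willingness to pay at q' = 93.75: 239 − 0.001·93.75 = 238.90625.
Δq = 1049.38272 − 93.75 = 955.63272; wedge = 238.90625 − 161.5 = 77.40625.
Welfare loss = ½ × 955.63272 × 77.40625 = $36985.97 thousand.

$36985.97 thousand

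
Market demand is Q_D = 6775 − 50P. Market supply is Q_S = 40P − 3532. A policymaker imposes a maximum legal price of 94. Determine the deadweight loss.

15161.82

In inverse form: demand P = 135.5 − 0.02Q, supply P = 88.3 + 0.025Q.
Competitive equilibrium: 135.5 − 0.02Q = 88.3 + 0.025Q → Q* = 1048.8889, P* = 114.5222.
At the ceiling P = 94, quantity supplied = (94 − 88.3)/0.025 = 228.
Willingness to pay at Q' = 228: 135.5 − 0.02·228 = 130.94.
ΔQ = 1048.8889 − 228 = 820.8889; wedge = 130.94 − 94 = 36.94.
The triangle = ½ × 820.8889 × 36.94 = 15161.82.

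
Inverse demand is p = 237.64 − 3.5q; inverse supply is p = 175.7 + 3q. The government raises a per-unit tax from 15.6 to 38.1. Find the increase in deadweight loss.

92.94

Competitive equilibrium: 237.64 − 3.5q = 175.7 + 3q → q* = 9.5292, p* = 204.2877.
For a per-unit tax t: Δq = t/6.5, so DWL = ½·t·(t/6.5) = t²/13.
At t = 15.6: DWL = 18.72. At t = 38.1: DWL = 111.662.
Increase = 111.662 − 18.72 = 92.94.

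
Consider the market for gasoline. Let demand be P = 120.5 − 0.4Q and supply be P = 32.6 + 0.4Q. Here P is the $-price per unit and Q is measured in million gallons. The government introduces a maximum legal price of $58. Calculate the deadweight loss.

$860.26 million

Competitive equilibrium: 120.5 − 0.4Q = 32.6 + 0.4Q → Q* = 109.875, P* = 76.55.
At the ceiling P = 58, quantity supplied = (58 − 32.6)/0.4 = 63.5.
Willingness to pay at Q' = 63.5: 120.5 − 0.4·63.5 = 95.1.
ΔQ = 109.875 − 63.5 = 46.375; wedge = 95.1 − 58 = 37.1.
Welfare loss = ½ × 46.375 × 37.1 = $860.26 million.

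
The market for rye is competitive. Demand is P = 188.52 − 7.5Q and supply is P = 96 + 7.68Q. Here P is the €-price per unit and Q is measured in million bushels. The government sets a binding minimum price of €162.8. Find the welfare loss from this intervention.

Competitive equilibrium: 188.52 − 7.5Q = 96 + 7.68Q → Q* = 6.0949, P* = 142.8085.
At the floor P = 162.8, quantity demanded = (188.52 − 162.8)/7.5 = 3.4293.
Sellers' marginal cost at Q' = 3.4293: 96 + 7.68·3.4293 = 122.337.
ΔQ = 6.0949 − 3.4293 = 2.6656; wedge = 162.8 − 122.337 = 40.463.
Deadweight loss = ½ × 2.6656 × 40.463 = €53.93 million.

€53.93 million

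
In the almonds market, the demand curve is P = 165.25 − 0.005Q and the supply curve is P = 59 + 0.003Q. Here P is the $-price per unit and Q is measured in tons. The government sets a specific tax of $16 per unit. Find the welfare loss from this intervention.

Competitive equilibrium: 165.25 − 0.005Q = 59 + 0.003Q → Q* = 13281.25, P* = 98.8438.
With the tax, the buyer price exceeds the seller price by 16: (165.25 − 0.005Q) − (59 + 0.003Q) = 16 → Q' = 11281.25.
ΔQ = 13281.25 − 11281.25 = 2000; the wedge equals the tax, 16.
The triangle = ½ × 2000 × 16 = $16000.

$16000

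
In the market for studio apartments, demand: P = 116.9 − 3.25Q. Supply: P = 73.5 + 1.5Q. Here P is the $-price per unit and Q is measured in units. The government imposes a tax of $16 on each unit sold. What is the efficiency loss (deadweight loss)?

$26.95

Competitive equilibrium: 116.9 − 3.25Q = 73.5 + 1.5Q → Q* = 9.1368, P* = 87.2053.
With the tax, the buyer price exceeds the seller price by 16: (116.9 − 3.25Q) − (73.5 + 1.5Q) = 16 → Q' = 5.7684.
ΔQ = 9.1368 − 5.7684 = 3.3684; the wedge equals the tax, 16.
Deadweight loss = ½ × 3.3684 × 16 = $26.95.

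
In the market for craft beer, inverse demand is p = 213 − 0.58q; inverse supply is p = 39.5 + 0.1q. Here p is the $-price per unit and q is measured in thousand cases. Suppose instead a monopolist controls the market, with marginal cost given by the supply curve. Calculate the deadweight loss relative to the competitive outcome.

Competitive equilibrium: 213 − 0.58q = 39.5 + 0.1q → q* = 255.14706, p* = 65.01471.
Marginal revenue: MR = 213 − 1.16q. Set MR = MC: 213 − 1.16q = 39.5 + 0.1q → q_m = 137.69841.
Price p_m = 213 − 0.58·137.69841 = 133.13492; MC(q_m) = 39.5 + 0.1·137.69841 = 53.26984.
Competitive q* = 255.14706, so Δq = 117.44865; wedge = 133.13492 − 53.26984 = 79.86508.
Welfare loss = ½ × 117.44865 × 79.86508 = $4690.02 thousand.

$4690.02 thousand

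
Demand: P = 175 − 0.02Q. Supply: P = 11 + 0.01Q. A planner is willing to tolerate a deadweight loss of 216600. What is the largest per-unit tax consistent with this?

114

Competitive equilibrium: 175 − 0.02Q = 11 + 0.01Q → Q* = 5466.6667, P* = 65.6667.
A tax t gives ΔQ = t/0.03 and wedge t, so DWL = t²/0.06.
t²/0.06 = 216600 → t² = 12996 → t = 114.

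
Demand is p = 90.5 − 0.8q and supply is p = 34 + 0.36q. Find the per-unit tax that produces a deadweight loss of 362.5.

Competitive equilibrium: 90.5 − 0.8q = 34 + 0.36q → q* = 48.7069, p* = 51.5345.
A tax t gives Δq = t/1.16 and wedge t, so DWL = t²/2.32.
t²/2.32 = 362.5 → t² = 841 → t = 29.

29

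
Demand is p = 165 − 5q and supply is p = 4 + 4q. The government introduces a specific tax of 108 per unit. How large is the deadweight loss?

648

Competitive equilibrium: 165 − 5q = 4 + 4q → q* = 17.8889, p* = 75.5556.
With the tax, the buyer price exceeds the seller price by 108: (165 − 5q) − (4 + 4q) = 108 → q' = 5.8889.
Δq = 17.8889 − 5.8889 = 12; the wedge equals the tax, 108.
DWL = ½ × 12 × 108 = 648.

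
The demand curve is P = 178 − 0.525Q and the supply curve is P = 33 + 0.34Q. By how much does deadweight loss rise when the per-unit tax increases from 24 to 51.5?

Competitive equilibrium: 178 − 0.525Q = 33 + 0.34Q → Q* = 167.6301, P* = 89.9942.
For a per-unit tax t: ΔQ = t/0.865, so DWL = ½·t·(t/0.865) = t²/1.73.
At t = 24: DWL = 332.948. At t = 51.5: DWL = 1533.092.
Increase = 1533.092 − 332.948 = 1200.14.

1200.14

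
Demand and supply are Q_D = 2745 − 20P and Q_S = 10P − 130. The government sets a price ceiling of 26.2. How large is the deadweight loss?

In inverse form: demand P = 137.25 − 0.05Q, supply P = 13 + 0.1Q.
Competitive equilibrium: 137.25 − 0.05Q = 13 + 0.1Q → Q* = 828.3333, P* = 95.8333.
At the ceiling P = 26.2, quantity supplied = (26.2 − 13)/0.1 = 132.
Willingness to pay at Q' = 132: 137.25 − 0.05·132 = 130.65.
ΔQ = 828.3333 − 132 = 696.3333; wedge = 130.65 − 26.2 = 104.45.
DWL = ½ × 696.3333 × 104.45 = 36366.01.

36366.01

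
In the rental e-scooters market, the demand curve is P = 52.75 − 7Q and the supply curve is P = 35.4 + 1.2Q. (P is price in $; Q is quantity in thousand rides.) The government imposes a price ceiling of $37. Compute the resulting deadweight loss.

Competitive equilibrium: 52.75 − 7Q = 35.4 + 1.2Q → Q* = 2.1159, P* = 37.939.
At the ceiling P = 37, quantity supplied = (37 − 35.4)/1.2 = 1.3333.
Willingness to pay at Q' = 1.3333: 52.75 − 7·1.3333 = 43.4169.
ΔQ = 2.1159 − 1.3333 = 0.7826; wedge = 43.4169 − 37 = 6.4169.
The triangle = ½ × 0.7826 × 6.4169 = $2.51 thousand.

$2.51 thousand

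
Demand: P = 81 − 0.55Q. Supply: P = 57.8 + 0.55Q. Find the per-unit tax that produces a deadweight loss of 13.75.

5.5

Competitive equilibrium: 81 − 0.55Q = 57.8 + 0.55Q → Q* = 21.0909, P* = 69.4.
A tax t gives ΔQ = t/1.1 and wedge t, so DWL = t²/2.2.
t²/2.2 = 13.75 → t² = 30.25 → t = 5.5.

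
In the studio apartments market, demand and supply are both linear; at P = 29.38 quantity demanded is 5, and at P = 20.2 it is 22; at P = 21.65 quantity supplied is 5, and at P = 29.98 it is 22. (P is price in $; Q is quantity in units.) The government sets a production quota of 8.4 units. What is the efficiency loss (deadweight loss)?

Demand slope = (20.2 − 29.38)/(22 − 5) = −0.54, so P = 32.08 − 0.54Q.
Supply slope = (29.98 − 21.65)/(22 − 5) = 0.49, so P = 19.2 + 0.49Q.
Competitive equilibrium: 32.08 − 0.54Q = 19.2 + 0.49Q → Q* = 12.5049, P* = 25.3274.
At Q = 8.4: demand price = 32.08 − 0.54·8.4 = 27.544; supply price = 19.2 + 0.49·8.4 = 23.316.
ΔQ = 12.5049 − 8.4 = 4.1049; wedge = 27.544 − 23.316 = 4.228.
Deadweight loss = ½ × 4.1049 × 4.228 = $8.68.

$8.68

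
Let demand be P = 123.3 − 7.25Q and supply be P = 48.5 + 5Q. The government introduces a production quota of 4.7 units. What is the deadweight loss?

Competitive equilibrium: 123.3 − 7.25Q = 48.5 + 5Q → Q* = 6.1061, P* = 79.0306.
At Q = 4.7: demand price = 123.3 − 7.25·4.7 = 89.225; supply price = 48.5 + 5·4.7 = 72.
ΔQ = 6.1061 − 4.7 = 1.4061; wedge = 89.225 − 72 = 17.225.
DWL = ½ × 1.4061 × 17.225 = 12.11.

12.11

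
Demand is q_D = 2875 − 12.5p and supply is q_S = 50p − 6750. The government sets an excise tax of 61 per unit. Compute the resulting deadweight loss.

In inverse form: demand p = 230 − 0.08q, supply p = 135 + 0.02q.
Competitive equilibrium: 230 − 0.08q = 135 + 0.02q → q* = 950, p* = 154.
With the tax, the buyer price exceeds the seller price by 61: (230 − 0.08q) − (135 + 0.02q) = 61 → q' = 340.
Δq = 950 − 340 = 610; the wedge equals the tax, 61.
DWL = ½ × 610 × 61 = 18605.

18605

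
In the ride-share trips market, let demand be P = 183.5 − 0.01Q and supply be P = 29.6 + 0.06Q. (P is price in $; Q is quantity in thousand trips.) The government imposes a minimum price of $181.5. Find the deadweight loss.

$139800.07 thousand

Competitive equilibrium: 183.5 − 0.01Q = 29.6 + 0.06Q → Q* = 2198.5714, P* = 161.5143.
At the floor P = 181.5, quantity demanded = (183.5 − 181.5)/0.01 = 200.
Sellers' marginal cost at Q' = 200: 29.6 + 0.06·200 = 41.6.
ΔQ = 2198.5714 − 200 = 1998.5714; wedge = 181.5 − 41.6 = 139.9.
Welfare loss = ½ × 1998.5714 × 139.9 = $139800.07 thousand.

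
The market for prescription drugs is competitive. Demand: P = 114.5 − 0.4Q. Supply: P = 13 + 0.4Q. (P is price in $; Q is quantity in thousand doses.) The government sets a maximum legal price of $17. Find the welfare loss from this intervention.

$5463.91 thousand

Competitive equilibrium: 114.5 − 0.4Q = 13 + 0.4Q → Q* = 126.875, P* = 63.75.
At the ceiling P = 17, quantity supplied = (17 − 13)/0.4 = 10.
Willingness to pay at Q' = 10: 114.5 − 0.4·10 = 110.5.
ΔQ = 126.875 − 10 = 116.875; wedge = 110.5 − 17 = 93.5.
The triangle = ½ × 116.875 × 93.5 = $5463.91 thousand.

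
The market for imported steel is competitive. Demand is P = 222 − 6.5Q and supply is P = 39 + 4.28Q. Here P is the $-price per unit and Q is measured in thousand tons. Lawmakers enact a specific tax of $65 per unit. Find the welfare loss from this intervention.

$195.96 thousand

Competitive equilibrium: 222 − 6.5Q = 39 + 4.28Q → Q* = 16.97588, P* = 111.65677.
With the tax, the buyer price exceeds the seller price by 65: (222 − 6.5Q) − (39 + 4.28Q) = 65 → Q' = 10.9462.
ΔQ = 16.97588 − 10.9462 = 6.02968; the wedge equals the tax, 65.
DWL = ½ × 6.02968 × 65 = $195.96 thousand.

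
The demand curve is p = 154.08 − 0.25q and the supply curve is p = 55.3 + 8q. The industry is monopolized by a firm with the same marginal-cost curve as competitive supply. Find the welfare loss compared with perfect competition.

Competitive equilibrium: 154.08 − 0.25q = 55.3 + 8q → q* = 11.9733, p* = 151.0867.
Marginal revenue: MR = 154.08 − 0.5q. Set MR = MC: 154.08 − 0.5q = 55.3 + 8q → q_m = 11.6212.
Price p_m = 154.08 − 0.25·11.6212 = 151.1747; MC(q_m) = 55.3 + 8·11.6212 = 148.2696.
Competitive q* = 11.9733, so Δq = 0.3521; wedge = 151.1747 − 148.2696 = 2.9051.
Welfare loss = ½ × 0.3521 × 2.9051 = 0.51.

0.51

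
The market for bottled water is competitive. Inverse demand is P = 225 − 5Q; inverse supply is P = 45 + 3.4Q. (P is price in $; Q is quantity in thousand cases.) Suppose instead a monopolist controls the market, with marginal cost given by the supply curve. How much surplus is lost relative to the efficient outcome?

$268.51 thousand

Competitive equilibrium: 225 − 5Q = 45 + 3.4Q → Q* = 21.42857, P* = 117.85714.
Marginal revenue: MR = 225 − 10Q. Set MR = MC: 225 − 10Q = 45 + 3.4Q → Q_m = 13.43284.
Price P_m = 225 − 5·13.43284 = 157.8358; MC(Q_m) = 45 + 3.4·13.43284 = 90.67166.
Competitive Q* = 21.42857, so ΔQ = 7.99573; wedge = 157.8358 − 90.67166 = 67.16414.
The triangle = ½ × 7.99573 × 67.16414 = $268.51 thousand.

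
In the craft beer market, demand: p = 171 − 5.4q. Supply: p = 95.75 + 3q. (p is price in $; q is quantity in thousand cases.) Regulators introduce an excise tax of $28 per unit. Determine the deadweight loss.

Competitive equilibrium: 171 − 5.4q = 95.75 + 3q → q* = 8.9583, p* = 122.625.
With the tax, the buyer price exceeds the seller price by 28: (171 − 5.4q) − (95.75 + 3q) = 28 → q' = 5.625.
Δq = 8.9583 − 5.625 = 3.3333; the wedge equals the tax, 28.
Deadweight loss = ½ × 3.3333 × 28 = $46.67 thousand.

$46.67 thousand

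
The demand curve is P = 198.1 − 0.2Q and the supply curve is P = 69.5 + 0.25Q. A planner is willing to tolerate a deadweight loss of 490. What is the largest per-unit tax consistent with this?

Competitive equilibrium: 198.1 − 0.2Q = 69.5 + 0.25Q → Q* = 285.7778, P* = 140.9444.
A tax t gives ΔQ = t/0.45 and wedge t, so DWL = t²/0.9.
t²/0.9 = 490 → t² = 441 → t = 21.

21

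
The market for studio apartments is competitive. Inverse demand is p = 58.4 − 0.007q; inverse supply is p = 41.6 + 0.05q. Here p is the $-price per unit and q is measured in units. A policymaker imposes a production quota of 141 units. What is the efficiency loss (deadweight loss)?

$673.60

Competitive equilibrium: 58.4 − 0.007q = 41.6 + 0.05q → q* = 294.7368, p* = 56.3368.
At q = 141: demand price = 58.4 − 0.007·141 = 57.413; supply price = 41.6 + 0.05·141 = 48.65.
Δq = 294.7368 − 141 = 153.7368; wedge = 57.413 − 48.65 = 8.763.
DWL = ½ × 153.7368 × 8.763 = $673.60.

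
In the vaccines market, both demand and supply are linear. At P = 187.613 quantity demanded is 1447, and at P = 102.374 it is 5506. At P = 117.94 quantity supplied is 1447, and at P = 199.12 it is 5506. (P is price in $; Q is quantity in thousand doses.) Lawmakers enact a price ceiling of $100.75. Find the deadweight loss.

Demand slope = (102.374 − 187.613)/(5506 − 1447) = −0.021, so P = 218 − 0.021Q.
Supply slope = (199.12 − 117.94)/(5506 − 1447) = 0.02, so P = 89 + 0.02Q.
Competitive equilibrium: 218 − 0.021Q = 89 + 0.02Q → Q* = 3146.3415, P* = 151.9268.
At the ceiling P = 100.75, quantity supplied = (100.75 − 89)/0.02 = 587.5.
Willingness to pay at Q' = 587.5: 218 − 0.021·587.5 = 205.6625.
ΔQ = 3146.3415 − 587.5 = 2558.8415; wedge = 205.6625 − 100.75 = 104.9125.
DWL = ½ × 2558.8415 × 104.9125 = $134227.23 thousand.

$134227.23 thousand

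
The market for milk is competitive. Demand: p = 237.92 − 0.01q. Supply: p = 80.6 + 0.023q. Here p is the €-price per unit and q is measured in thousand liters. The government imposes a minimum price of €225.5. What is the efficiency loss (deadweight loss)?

Competitive equilibrium: 237.92 − 0.01q = 80.6 + 0.023q → q* = 4767.2727, p* = 190.2473.
At the floor p = 225.5, quantity demanded = (237.92 − 225.5)/0.01 = 1242.
Sellers' marginal cost at q' = 1242: 80.6 + 0.023·1242 = 109.166.
Δq = 4767.2727 − 1242 = 3525.2727; wedge = 225.5 − 109.166 = 116.334.
DWL = ½ × 3525.2727 × 116.334 = €205054.54 thousand.

€205054.54 thousand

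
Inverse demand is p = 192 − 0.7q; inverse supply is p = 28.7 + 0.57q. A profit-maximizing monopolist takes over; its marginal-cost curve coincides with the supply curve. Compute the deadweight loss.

1325.57

Competitive equilibrium: 192 − 0.7q = 28.7 + 0.57q → q* = 128.5827, p* = 101.9921.
Marginal revenue: MR = 192 − 1.4q. Set MR = MC: 192 − 1.4q = 28.7 + 0.57q → q_m = 82.8934.
Price p_m = 192 − 0.7·82.8934 = 133.9746; MC(q_m) = 28.7 + 0.57·82.8934 = 75.9492.
Competitive q* = 128.5827, so Δq = 45.6893; wedge = 133.9746 − 75.9492 = 58.0254.
The triangle = ½ × 45.6893 × 58.0254 = 1325.57.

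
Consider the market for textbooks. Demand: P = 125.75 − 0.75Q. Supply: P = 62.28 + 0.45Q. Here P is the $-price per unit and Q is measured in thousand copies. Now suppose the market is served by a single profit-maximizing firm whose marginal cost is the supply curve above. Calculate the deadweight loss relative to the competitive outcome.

Competitive equilibrium: 125.75 − 0.75Q = 62.28 + 0.45Q → Q* = 52.8917, P* = 86.0813.
Marginal revenue: MR = 125.75 − 1.5Q. Set MR = MC: 125.75 − 1.5Q = 62.28 + 0.45Q → Q_m = 32.5487.
Price P_m = 125.75 − 0.75·32.5487 = 101.3385; MC(Q_m) = 62.28 + 0.45·32.5487 = 76.9269.
Competitive Q* = 52.8917, so ΔQ = 20.343; wedge = 101.3385 − 76.9269 = 24.4116.
Deadweight loss = ½ × 20.343 × 24.4116 = $248.30 thousand.

$248.30 thousand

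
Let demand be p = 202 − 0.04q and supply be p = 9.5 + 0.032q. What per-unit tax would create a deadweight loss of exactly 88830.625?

Competitive equilibrium: 202 − 0.04q = 9.5 + 0.032q → q* = 2673.6111, p* = 95.0556.
A tax t gives Δq = t/0.072 and wedge t, so DWL = t²/0.144.
t²/0.144 = 88830.625 → t² = 12791.61 → t = 113.1.

113.1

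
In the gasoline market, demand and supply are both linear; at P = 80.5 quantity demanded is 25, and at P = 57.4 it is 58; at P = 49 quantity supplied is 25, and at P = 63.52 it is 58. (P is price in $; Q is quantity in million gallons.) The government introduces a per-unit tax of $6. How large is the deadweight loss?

Demand slope = (57.4 − 80.5)/(58 − 25) = −0.7, so P = 98 − 0.7Q.
Supply slope = (63.52 − 49)/(58 − 25) = 0.44, so P = 38 + 0.44Q.
Competitive equilibrium: 98 − 0.7Q = 38 + 0.44Q → Q* = 52.6316, P* = 61.1579.
With the tax, the buyer price exceeds the seller price by 6: (98 − 0.7Q) − (38 + 0.44Q) = 6 → Q' = 47.3684.
ΔQ = 52.6316 − 47.3684 = 5.2632; the wedge equals the tax, 6.
Welfare loss = ½ × 5.2632 × 6 = $15.79 million.

$15.79 million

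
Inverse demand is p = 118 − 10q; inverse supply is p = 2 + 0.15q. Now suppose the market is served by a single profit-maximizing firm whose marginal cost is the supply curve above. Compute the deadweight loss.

163.26

Competitive equilibrium: 118 − 10q = 2 + 0.15q → q* = 11.4286, p* = 3.7143.
Marginal revenue: MR = 118 − 20q. Set MR = MC: 118 − 20q = 2 + 0.15q → q_m = 5.7568.
Price p_m = 118 − 10·5.7568 = 60.432; MC(q_m) = 2 + 0.15·5.7568 = 2.8635.
Competitive q* = 11.4286, so Δq = 5.6718; wedge = 60.432 − 2.8635 = 57.5685.
Deadweight loss = ½ × 5.6718 × 57.5685 = 163.26.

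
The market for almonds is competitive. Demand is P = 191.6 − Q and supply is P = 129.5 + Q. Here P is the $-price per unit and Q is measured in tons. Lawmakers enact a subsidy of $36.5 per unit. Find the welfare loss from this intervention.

$333.06

Competitive equilibrium: 191.6 − Q = 129.5 + Q → Q* = 31.05, P* = 160.55.
The subsidy lowers effective supply by 36.5: P = 93 + Q.
New quantity: 191.6 − Q = 93 + Q → Q' = 49.3.
Overproduction ΔQ = 49.3 − 31.05 = 18.25; wedge = subsidy = 36.5.
Welfare loss = ½ × 18.25 × 36.5 = $333.06.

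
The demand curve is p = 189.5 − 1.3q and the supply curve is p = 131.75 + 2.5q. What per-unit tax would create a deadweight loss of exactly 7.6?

7.6

Competitive equilibrium: 189.5 − 1.3q = 131.75 + 2.5q → q* = 15.1974, p* = 169.7434.
A tax t gives Δq = t/3.8 and wedge t, so DWL = t²/7.6.
t²/7.6 = 7.6 → t² = 57.76 → t = 7.6.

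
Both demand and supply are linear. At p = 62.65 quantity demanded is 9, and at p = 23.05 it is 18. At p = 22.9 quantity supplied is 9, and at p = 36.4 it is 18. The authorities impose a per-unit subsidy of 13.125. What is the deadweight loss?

Demand slope = (23.05 − 62.65)/(18 − 9) = −4.4, so p = 102.25 − 4.4q.
Supply slope = (36.4 − 22.9)/(18 − 9) = 1.5, so p = 9.4 + 1.5q.
Competitive equilibrium: 102.25 − 4.4q = 9.4 + 1.5q → q* = 15.7373, p* = 33.0059.
The subsidy lowers effective supply by 13.125: p = 1.5q − 3.725.
New quantity: 102.25 − 4.4q = 1.5q − 3.725 → q' = 17.9619.
Overproduction Δq = 17.9619 − 15.7373 = 2.2246; wedge = subsidy = 13.125.
DWL = ½ × 2.2246 × 13.125 = 14.60.

14.60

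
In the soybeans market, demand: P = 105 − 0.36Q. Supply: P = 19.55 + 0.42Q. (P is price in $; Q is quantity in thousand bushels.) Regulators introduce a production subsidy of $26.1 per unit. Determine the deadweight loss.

Competitive equilibrium: 105 − 0.36Q = 19.55 + 0.42Q → Q* = 109.5513, P* = 65.5615.
The subsidy lowers effective supply by 26.1: P = 0.42Q − 6.55.
New quantity: 105 − 0.36Q = 0.42Q − 6.55 → Q' = 143.0128.
Overproduction ΔQ = 143.0128 − 109.5513 = 33.4615; wedge = subsidy = 26.1.
Welfare loss = ½ × 33.4615 × 26.1 = $436.67 thousand.

$436.67 thousand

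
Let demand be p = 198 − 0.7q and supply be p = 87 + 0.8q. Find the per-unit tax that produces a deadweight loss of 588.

42

Competitive equilibrium: 198 − 0.7q = 87 + 0.8q → q* = 74, p* = 146.2.
A tax t gives Δq = t/1.5 and wedge t, so DWL = t²/3.
t²/3 = 588 → t² = 1764 → t = 42.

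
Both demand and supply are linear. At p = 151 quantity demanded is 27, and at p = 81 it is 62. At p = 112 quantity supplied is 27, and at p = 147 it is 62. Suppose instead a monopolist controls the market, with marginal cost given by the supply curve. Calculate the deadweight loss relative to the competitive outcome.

384

Demand slope = (81 − 151)/(62 − 27) = −2, so p = 205 − 2q.
Supply slope = (147 − 112)/(62 − 27) = 1, so p = 85 + q.
Competitive equilibrium: 205 − 2q = 85 + q → q* = 40, p* = 125.
Marginal revenue: MR = 205 − 4q. Set MR = MC: 205 − 4q = 85 + q → q_m = 24.
Price p_m = 205 − 2·24 = 157; MC(q_m) = 85 + 1·24 = 109.
Competitive q* = 40, so Δq = 16; wedge = 157 − 109 = 48.
The triangle = ½ × 16 × 48 = 384.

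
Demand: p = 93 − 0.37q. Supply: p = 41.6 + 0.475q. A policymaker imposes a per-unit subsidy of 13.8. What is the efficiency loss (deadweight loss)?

Competitive equilibrium: 93 − 0.37q = 41.6 + 0.475q → q* = 60.8284, p* = 70.4935.
The subsidy lowers effective supply by 13.8: p = 27.8 + 0.475q.
New quantity: 93 − 0.37q = 27.8 + 0.475q → q' = 77.1598.
Overproduction Δq = 77.1598 − 60.8284 = 16.3314; wedge = subsidy = 13.8.
Welfare loss = ½ × 16.3314 × 13.8 = 112.69.

112.69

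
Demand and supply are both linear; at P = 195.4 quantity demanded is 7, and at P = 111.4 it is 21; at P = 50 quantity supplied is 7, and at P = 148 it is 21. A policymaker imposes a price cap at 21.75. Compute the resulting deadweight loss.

1505.78

Demand slope = (111.4 − 195.4)/(21 − 7) = −6, so P = 237.4 − 6Q.
Supply slope = (148 − 50)/(21 − 7) = 7, so P = 1 + 7Q.
Competitive equilibrium: 237.4 − 6Q = 1 + 7Q → Q* = 18.1846, P* = 128.2923.
At the ceiling P = 21.75, quantity supplied = (21.75 − 1)/7 = 2.9643.
Willingness to pay at Q' = 2.9643: 237.4 − 6·2.9643 = 219.6142.
ΔQ = 18.1846 − 2.9643 = 15.2203; wedge = 219.6142 − 21.75 = 197.8642.
Welfare loss = ½ × 15.2203 × 197.8642 = 1505.78.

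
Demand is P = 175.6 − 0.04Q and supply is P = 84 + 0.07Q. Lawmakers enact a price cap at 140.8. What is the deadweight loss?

24.95

Competitive equilibrium: 175.6 − 0.04Q = 84 + 0.07Q → Q* = 832.7273, P* = 142.2909.
At the ceiling P = 140.8, quantity supplied = (140.8 − 84)/0.07 = 811.4286.
Willingness to pay at Q' = 811.4286: 175.6 − 0.04·811.4286 = 143.1429.
ΔQ = 832.7273 − 811.4286 = 21.2987; wedge = 143.1429 − 140.8 = 2.3429.
Deadweight loss = ½ × 21.2987 × 2.3429 = 24.95.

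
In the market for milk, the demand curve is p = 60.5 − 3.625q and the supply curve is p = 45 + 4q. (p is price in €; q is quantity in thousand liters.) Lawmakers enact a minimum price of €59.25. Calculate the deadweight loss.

€10.86 thousand

Competitive equilibrium: 60.5 − 3.625q = 45 + 4q → q* = 2.0328, p* = 53.1311.
At the floor p = 59.25, quantity demanded = (60.5 − 59.25)/3.625 = 0.3448.
Sellers' marginal cost at q' = 0.3448: 45 + 4·0.3448 = 46.3792.
Δq = 2.0328 − 0.3448 = 1.688; wedge = 59.25 − 46.3792 = 12.8708.
Welfare loss = ½ × 1.688 × 12.8708 = €10.86 thousand.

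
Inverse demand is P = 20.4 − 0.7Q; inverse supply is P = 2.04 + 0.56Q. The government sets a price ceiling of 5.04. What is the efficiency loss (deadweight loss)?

Competitive equilibrium: 20.4 − 0.7Q = 2.04 + 0.56Q → Q* = 14.5714, P* = 10.2.
At the ceiling P = 5.04, quantity supplied = (5.04 − 2.04)/0.56 = 5.3571.
Willingness to pay at Q' = 5.3571: 20.4 − 0.7·5.3571 = 16.65.
ΔQ = 14.5714 − 5.3571 = 9.2143; wedge = 16.65 − 5.04 = 11.61.
DWL = ½ × 9.2143 × 11.61 = 53.49.

53.49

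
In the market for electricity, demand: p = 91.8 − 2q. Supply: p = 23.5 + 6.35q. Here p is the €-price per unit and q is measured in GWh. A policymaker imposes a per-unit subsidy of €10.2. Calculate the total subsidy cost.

Competitive equilibrium: 91.8 − 2q = 23.5 + 6.35q → q* = 8.1796, p* = 75.4407.
The subsidy lowers effective supply by 10.2: p = 13.3 + 6.35q.
New quantity: 91.8 − 2q = 13.3 + 6.35q → q' = 9.4012.
Total subsidy cost = 10.2 × 9.4012 = €95.89.

€95.89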